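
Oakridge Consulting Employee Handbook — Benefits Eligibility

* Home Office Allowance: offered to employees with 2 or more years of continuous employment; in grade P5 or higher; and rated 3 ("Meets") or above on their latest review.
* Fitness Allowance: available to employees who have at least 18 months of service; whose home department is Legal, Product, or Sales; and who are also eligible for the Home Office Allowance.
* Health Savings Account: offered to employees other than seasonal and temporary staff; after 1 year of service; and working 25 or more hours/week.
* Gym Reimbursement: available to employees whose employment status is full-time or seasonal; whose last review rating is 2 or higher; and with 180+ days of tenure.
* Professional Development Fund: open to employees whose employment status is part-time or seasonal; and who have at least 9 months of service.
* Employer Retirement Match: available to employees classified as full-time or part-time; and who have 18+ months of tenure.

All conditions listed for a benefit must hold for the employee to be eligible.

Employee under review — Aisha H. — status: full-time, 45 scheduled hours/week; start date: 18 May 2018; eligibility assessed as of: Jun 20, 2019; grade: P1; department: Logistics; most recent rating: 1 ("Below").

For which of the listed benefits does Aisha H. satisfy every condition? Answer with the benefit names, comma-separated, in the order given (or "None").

Service from 18 May 2018 to Jun 20, 2019: 398 days.
Home Office Allowance — service 398 days < 2 years (≈730 days) ✗ → not eligible.
Fitness Allowance — service 398 days < 18 months (≈540 days) ✗ → not eligible.
Health Savings Account — status full-time ✓ (not excluded); service 398 days ≥ 1 year (≈365 days) ✓; 45 hrs/wk ≥ 25 ✓ → eligible.
Gym Reimbursement — status full-time ✓; rating 1 < 2 ✗ → not eligible.
Professional Development Fund — status full-time ✗ (requires part-time or seasonal) → not eligible.
Employer Retirement Match — status full-time ✓; service 398 days < 18 months (≈540 days) ✗ → not eligible.

Health Savings Account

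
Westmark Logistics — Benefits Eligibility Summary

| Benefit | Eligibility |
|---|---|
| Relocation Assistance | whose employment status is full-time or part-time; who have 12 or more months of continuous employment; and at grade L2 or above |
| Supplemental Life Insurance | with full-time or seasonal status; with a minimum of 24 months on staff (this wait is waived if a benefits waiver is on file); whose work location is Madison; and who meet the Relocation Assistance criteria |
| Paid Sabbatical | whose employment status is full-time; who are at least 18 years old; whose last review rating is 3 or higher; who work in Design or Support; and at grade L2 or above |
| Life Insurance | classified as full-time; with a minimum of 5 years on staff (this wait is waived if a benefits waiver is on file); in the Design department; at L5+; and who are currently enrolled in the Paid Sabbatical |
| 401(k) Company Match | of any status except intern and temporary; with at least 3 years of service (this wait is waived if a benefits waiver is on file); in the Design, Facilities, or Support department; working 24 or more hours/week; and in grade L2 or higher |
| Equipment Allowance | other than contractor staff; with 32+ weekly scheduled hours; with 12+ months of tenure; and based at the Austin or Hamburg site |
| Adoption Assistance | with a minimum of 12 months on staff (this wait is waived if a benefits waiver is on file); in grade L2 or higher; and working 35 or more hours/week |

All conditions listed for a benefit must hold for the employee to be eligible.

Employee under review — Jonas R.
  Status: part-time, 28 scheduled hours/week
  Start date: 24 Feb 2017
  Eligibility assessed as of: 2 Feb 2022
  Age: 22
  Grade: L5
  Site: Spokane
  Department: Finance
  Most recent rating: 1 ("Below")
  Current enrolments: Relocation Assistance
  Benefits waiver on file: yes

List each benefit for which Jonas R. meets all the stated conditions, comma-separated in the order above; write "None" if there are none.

Service from 24 Feb 2017 to 2 Feb 2022: 1804 days.
Relocation Assistance — status part-time ✓; service 1804 days ≥ 12 months (≈360 days) ✓; grade L5 ≥ L2 ✓ → eligible.
Supplemental Life Insurance — status part-time ✗ (requires full-time or seasonal) → not eligible.
Paid Sabbatical — status part-time ✗ (requires full-time) → not eligible.
Life Insurance — status part-time ✗ (requires full-time) → not eligible.
401(k) Company Match — status part-time ✓ (not excluded); benefits waiver on file ✓; dept Finance ✗ → not eligible.
Equipment Allowance — status part-time ✓ (not excluded); 28 hrs/wk < 32 ✗ → not eligible.
Adoption Assistance — benefits waiver on file ✓; grade L5 ≥ L2 ✓; 28 hrs/wk < 35 ✗ → not eligible.

Relocation Assistance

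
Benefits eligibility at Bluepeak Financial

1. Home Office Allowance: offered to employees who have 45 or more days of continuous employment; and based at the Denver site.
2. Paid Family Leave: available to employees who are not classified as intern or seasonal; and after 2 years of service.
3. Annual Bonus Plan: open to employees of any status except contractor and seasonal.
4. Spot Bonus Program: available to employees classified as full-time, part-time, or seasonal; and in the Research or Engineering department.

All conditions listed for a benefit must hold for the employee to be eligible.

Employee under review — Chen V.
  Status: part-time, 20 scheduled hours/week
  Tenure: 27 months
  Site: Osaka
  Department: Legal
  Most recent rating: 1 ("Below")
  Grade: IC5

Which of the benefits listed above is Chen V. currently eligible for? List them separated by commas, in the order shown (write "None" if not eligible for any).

Paid Family Leave, Annual Bonus Plan

Home Office Allowance — service 27 months ≥ 45 days ✓; site Osaka ✗ (not Denver) → not eligible.
Paid Family Leave — status part-time ✓ (not excluded); service 27 months ≥ 2 years (≈730 days) ✓ → eligible.
Annual Bonus Plan — status part-time ✓ (not excluded) → eligible.
Spot Bonus Program — status part-time ✓; dept Legal ✗ → not eligible.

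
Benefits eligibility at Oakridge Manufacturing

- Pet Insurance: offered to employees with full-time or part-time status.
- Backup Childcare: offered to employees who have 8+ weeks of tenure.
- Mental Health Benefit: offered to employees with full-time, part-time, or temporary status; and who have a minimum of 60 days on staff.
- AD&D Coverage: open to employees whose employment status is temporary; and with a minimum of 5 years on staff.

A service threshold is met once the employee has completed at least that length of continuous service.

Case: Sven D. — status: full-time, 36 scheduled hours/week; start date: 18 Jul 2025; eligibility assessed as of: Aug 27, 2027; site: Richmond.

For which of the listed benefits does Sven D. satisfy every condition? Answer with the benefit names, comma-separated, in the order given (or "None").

Service from 18 Jul 2025 to Aug 27, 2027: 770 days.
Pet Insurance — status full-time ✓ → eligible.
Backup Childcare — service 770 days ≥ 8 weeks (≈56 days) ✓ → eligible.
Mental Health Benefit — status full-time ✓; service 770 days ≥ 60 days ✓ → eligible.
AD&D Coverage — status full-time ✗ (requires temporary) → not eligible.

Pet Insurance, Backup Childcare, Mental Health Benefit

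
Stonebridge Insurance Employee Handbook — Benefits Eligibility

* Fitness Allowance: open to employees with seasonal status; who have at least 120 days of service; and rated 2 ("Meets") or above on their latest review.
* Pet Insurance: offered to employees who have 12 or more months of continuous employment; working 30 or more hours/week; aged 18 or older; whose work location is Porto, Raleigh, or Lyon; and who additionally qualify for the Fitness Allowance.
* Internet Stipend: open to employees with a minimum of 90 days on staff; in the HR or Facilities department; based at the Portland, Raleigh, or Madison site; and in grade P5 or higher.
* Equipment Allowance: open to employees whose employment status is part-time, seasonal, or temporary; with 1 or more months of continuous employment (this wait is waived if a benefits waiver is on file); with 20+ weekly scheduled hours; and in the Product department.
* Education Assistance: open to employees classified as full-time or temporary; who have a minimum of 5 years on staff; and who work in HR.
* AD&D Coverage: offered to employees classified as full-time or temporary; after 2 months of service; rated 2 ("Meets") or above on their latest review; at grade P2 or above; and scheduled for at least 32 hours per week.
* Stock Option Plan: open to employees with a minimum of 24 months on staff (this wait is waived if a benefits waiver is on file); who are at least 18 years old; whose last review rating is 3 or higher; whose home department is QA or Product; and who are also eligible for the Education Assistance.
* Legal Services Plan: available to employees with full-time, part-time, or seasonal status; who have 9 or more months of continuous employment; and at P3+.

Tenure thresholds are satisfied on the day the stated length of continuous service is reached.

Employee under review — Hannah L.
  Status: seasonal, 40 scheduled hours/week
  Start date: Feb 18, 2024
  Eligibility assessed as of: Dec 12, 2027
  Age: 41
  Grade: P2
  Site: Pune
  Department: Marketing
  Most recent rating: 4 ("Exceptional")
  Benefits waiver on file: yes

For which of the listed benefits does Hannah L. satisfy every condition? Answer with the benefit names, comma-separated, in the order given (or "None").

Service from Feb 18, 2024 to Dec 12, 2027: 1393 days.
Fitness Allowance — status seasonal ✓; service 1393 days ≥ 120 days ✓; rating 4 ≥ 2 ✓ → eligible.
Pet Insurance — service 1393 days ≥ 12 months (≈360 days) ✓; 40 hrs/wk ≥ 30 ✓; age 41 ≥ 18 ✓; site Pune ✗ (not Porto, Raleigh, or Lyon) → not eligible.
Internet Stipend — service 1393 days ≥ 90 days ✓; dept Marketing ✗ → not eligible.
Equipment Allowance — status seasonal ✓; benefits waiver on file ✓; 40 hrs/wk ≥ 20 ✓; dept Marketing ✗ → not eligible.
Education Assistance — status seasonal ✗ (requires full-time or temporary) → not eligible.
AD&D Coverage — status seasonal ✗ (requires full-time or temporary) → not eligible.
Stock Option Plan — benefits waiver on file ✓; age 41 ≥ 18 ✓; rating 4 ≥ 3 ✓; dept Marketing ✗ → not eligible.
Legal Services Plan — status seasonal ✓; service 1393 days ≥ 9 months (≈270 days) ✓; grade P2 < P3 ✗ → not eligible.

Fitness Allowance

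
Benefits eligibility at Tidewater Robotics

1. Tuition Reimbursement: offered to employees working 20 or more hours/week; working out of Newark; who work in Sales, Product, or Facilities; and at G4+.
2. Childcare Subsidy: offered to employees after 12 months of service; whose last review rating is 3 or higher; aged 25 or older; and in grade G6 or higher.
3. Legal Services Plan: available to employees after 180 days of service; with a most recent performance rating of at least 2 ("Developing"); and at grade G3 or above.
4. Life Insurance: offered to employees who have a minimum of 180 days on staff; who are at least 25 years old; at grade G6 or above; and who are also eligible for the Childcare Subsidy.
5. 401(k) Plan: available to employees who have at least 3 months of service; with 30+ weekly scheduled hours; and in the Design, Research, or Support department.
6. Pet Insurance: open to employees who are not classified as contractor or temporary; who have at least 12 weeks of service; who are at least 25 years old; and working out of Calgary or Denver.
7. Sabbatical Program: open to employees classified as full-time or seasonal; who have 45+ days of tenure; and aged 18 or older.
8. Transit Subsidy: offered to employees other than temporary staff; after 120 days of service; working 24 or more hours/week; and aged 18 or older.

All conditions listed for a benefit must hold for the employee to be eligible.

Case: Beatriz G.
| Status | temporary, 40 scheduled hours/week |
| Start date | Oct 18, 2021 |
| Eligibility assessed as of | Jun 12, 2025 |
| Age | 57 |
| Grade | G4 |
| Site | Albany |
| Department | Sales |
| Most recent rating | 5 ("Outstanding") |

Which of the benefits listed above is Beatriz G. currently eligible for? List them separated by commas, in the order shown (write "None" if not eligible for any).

Service from Oct 18, 2021 to Jun 12, 2025: 1333 days.
Tuition Reimbursement — 40 hrs/wk ≥ 20 ✓; site Albany ✗ (not Newark) → not eligible.
Childcare Subsidy — service 1333 days ≥ 12 months (≈360 days) ✓; rating 5 ≥ 3 ✓; age 57 ≥ 25 ✓; grade G4 < G6 ✗ → not eligible.
Legal Services Plan — service 1333 days ≥ 180 days ✓; rating 5 ≥ 2 ✓; grade G4 ≥ G3 ✓ → eligible.
Life Insurance — service 1333 days ≥ 180 days ✓; age 57 ≥ 25 ✓; grade G4 < G6 ✗ → not eligible.
401(k) Plan — service 1333 days ≥ 3 months (≈90 days) ✓; 40 hrs/wk ≥ 30 ✓; dept Sales ✗ → not eligible.
Pet Insurance — status temporary ✗ (excluded) → not eligible.
Sabbatical Program — status temporary ✗ (requires full-time or seasonal) → not eligible.
Transit Subsidy — status temporary ✗ (excluded) → not eligible.

Legal Services Plan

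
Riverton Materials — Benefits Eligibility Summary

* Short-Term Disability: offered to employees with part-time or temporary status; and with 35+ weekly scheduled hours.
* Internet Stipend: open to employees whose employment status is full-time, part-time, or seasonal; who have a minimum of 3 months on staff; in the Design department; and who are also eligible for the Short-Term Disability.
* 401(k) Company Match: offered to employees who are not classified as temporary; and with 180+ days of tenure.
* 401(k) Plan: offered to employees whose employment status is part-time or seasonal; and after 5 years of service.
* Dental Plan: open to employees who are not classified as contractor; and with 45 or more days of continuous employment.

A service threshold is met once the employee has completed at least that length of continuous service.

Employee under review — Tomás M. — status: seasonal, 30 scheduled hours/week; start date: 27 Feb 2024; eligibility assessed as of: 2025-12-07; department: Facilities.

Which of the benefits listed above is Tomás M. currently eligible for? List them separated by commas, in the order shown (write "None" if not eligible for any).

Service from 27 Feb 2024 to 2025-12-07: 649 days.
Short-Term Disability — status seasonal ✗ (requires part-time or temporary) → not eligible.
Internet Stipend — status seasonal ✓; service 649 days ≥ 3 months (≈90 days) ✓; dept Facilities ✗ → not eligible.
401(k) Company Match — status seasonal ✓ (not excluded); service 649 days ≥ 180 days ✓ → eligible.
401(k) Plan — status seasonal ✓; service 649 days < 5 years (≈1825 days) ✗ → not eligible.
Dental Plan — status seasonal ✓ (not excluded); service 649 days ≥ 45 days ✓ → eligible.

401(k) Company Match, Dental Plan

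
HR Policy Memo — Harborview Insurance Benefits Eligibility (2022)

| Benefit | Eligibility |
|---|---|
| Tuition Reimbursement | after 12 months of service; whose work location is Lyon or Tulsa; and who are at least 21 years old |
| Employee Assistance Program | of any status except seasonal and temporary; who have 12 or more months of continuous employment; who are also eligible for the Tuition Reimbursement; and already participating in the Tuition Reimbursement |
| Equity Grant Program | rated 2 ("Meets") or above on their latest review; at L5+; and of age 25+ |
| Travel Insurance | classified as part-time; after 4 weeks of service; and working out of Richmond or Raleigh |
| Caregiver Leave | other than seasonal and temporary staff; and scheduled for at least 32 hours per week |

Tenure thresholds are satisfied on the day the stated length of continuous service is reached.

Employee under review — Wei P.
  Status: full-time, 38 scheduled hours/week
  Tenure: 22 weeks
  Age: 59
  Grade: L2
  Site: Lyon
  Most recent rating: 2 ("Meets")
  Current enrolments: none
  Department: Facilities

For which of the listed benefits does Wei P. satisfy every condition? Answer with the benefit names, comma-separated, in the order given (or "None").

Caregiver Leave

Tuition Reimbursement — service 22 weeks < 12 months (≈360 days) ✗ → not eligible.
Employee Assistance Program — status full-time ✓ (not excluded); service 22 weeks < 12 months (≈360 days) ✗ → not eligible.
Equity Grant Program — rating 2 ≥ 2 ✓; grade L2 < L5 ✗ → not eligible.
Travel Insurance — status full-time ✗ (requires part-time) → not eligible.
Caregiver Leave — status full-time ✓ (not excluded); 38 hrs/wk ≥ 32 ✓ → eligible.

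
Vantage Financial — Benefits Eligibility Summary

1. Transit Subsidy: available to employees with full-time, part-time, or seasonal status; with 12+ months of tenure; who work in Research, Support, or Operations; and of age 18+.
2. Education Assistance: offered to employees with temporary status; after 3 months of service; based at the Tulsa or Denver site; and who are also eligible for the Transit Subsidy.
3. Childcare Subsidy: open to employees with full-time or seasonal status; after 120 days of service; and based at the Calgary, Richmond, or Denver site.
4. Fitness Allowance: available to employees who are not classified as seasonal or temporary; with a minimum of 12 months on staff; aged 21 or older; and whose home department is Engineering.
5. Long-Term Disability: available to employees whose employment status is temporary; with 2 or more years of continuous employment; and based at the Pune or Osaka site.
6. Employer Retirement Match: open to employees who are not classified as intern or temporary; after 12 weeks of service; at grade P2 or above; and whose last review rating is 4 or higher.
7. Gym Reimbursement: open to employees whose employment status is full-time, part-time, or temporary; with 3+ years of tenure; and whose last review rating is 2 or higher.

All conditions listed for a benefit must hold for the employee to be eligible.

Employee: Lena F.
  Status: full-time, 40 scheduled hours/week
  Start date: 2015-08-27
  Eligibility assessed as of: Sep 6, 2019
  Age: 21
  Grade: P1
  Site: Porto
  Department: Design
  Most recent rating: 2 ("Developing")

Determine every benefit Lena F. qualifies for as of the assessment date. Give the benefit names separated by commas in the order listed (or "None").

Gym Reimbursement

Service from 2015-08-27 to Sep 6, 2019: 1471 days.
Transit Subsidy — status full-time ✓; service 1471 days ≥ 12 months (≈360 days) ✓; dept Design ✗ → not eligible.
Education Assistance — status full-time ✗ (requires temporary) → not eligible.
Childcare Subsidy — status full-time ✓; service 1471 days ≥ 120 days ✓; site Porto ✗ (not Calgary, Richmond, or Denver) → not eligible.
Fitness Allowance — status full-time ✓ (not excluded); service 1471 days ≥ 12 months (≈360 days) ✓; age 21 ≥ 21 ✓; dept Design ✗ → not eligible.
Long-Term Disability — status full-time ✗ (requires temporary) → not eligible.
Employer Retirement Match — status full-time ✓ (not excluded); service 1471 days ≥ 12 weeks (≈84 days) ✓; grade P1 < P2 ✗ → not eligible.
Gym Reimbursement — status full-time ✓; service 1471 days ≥ 3 years (≈1095 days) ✓; rating 2 ≥ 2 ✓ → eligible.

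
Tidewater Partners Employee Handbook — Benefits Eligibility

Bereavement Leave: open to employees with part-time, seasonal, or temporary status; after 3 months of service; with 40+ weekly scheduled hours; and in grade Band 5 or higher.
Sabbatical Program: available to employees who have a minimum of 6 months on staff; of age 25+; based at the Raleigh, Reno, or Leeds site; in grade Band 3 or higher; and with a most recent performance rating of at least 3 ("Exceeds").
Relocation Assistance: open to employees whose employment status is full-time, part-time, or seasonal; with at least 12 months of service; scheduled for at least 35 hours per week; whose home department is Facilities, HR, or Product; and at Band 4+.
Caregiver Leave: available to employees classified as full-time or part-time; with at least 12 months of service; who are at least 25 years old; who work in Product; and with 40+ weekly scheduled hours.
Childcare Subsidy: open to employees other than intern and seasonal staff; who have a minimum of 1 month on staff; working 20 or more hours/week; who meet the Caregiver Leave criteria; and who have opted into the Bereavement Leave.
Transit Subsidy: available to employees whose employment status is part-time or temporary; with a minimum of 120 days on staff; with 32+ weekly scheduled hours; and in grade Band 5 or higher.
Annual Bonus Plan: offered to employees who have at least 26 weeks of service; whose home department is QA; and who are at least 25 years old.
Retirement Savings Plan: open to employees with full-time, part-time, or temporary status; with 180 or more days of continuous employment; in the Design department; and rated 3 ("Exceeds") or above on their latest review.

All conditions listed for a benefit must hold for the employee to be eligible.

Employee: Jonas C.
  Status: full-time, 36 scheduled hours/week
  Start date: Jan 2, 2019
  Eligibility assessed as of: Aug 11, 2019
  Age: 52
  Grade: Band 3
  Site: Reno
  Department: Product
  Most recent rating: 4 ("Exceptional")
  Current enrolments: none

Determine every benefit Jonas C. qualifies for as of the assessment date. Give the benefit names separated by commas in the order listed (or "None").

Service from Jan 2, 2019 to Aug 11, 2019: 221 days.
Bereavement Leave — status full-time ✗ (requires part-time, seasonal, or temporary) → not eligible.
Sabbatical Program — service 221 days ≥ 6 months (≈180 days) ✓; age 52 ≥ 25 ✓; site Reno ✓; grade Band 3 ≥ Band 3 ✓; rating 4 ≥ 3 ✓ → eligible.
Relocation Assistance — status full-time ✓; service 221 days < 12 months (≈360 days) ✗ → not eligible.
Caregiver Leave — status full-time ✓; service 221 days < 12 months (≈360 days) ✗ → not eligible.
Childcare Subsidy — status full-time ✓ (not excluded); service 221 days ≥ 1 month (≈30 days) ✓; 36 hrs/wk ≥ 20 ✓; not eligible for Caregiver Leave ✗ → not eligible.
Transit Subsidy — status full-time ✗ (requires part-time or temporary) → not eligible.
Annual Bonus Plan — service 221 days ≥ 26 weeks (≈182 days) ✓; dept Product ✗ → not eligible.
Retirement Savings Plan — status full-time ✓; service 221 days ≥ 180 days ✓; dept Product ✗ → not eligible.

Sabbatical Program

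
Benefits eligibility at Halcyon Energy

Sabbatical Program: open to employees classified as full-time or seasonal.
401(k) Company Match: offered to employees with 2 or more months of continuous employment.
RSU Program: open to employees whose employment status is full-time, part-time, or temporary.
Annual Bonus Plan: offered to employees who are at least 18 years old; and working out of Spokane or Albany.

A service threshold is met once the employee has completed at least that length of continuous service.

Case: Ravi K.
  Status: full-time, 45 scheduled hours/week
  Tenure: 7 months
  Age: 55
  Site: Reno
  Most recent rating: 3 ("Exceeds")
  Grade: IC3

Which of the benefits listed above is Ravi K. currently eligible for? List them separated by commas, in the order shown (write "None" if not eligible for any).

Sabbatical Program — status full-time ✓ → eligible.
401(k) Company Match — service 7 months ≥ 2 months ✓ → eligible.
RSU Program — status full-time ✓ → eligible.
Annual Bonus Plan — age 55 ≥ 18 ✓; site Reno ✗ (not Spokane or Albany) → not eligible.

Sabbatical Program, 401(k) Company Match, RSU Program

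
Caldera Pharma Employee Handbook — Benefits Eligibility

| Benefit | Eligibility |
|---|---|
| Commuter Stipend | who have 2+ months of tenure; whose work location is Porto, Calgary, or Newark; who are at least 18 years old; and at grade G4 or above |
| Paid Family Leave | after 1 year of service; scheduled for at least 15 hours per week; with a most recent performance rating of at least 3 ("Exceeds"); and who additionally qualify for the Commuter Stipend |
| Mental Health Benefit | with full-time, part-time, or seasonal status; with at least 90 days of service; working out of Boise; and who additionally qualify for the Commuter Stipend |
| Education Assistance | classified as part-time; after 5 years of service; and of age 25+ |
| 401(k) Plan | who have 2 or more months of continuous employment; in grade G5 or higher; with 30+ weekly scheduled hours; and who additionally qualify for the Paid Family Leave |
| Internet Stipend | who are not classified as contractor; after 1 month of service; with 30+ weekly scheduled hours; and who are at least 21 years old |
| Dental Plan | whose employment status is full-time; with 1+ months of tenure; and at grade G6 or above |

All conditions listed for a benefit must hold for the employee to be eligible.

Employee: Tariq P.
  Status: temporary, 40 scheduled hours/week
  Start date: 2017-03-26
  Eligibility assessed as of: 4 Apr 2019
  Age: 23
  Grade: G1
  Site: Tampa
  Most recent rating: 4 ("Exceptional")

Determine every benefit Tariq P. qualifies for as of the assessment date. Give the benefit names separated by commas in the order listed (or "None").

Internet Stipend

Service from 2017-03-26 to 4 Apr 2019: 739 days.
Commuter Stipend — service 739 days ≥ 2 months (≈60 days) ✓; site Tampa ✗ (not Porto, Calgary, or Newark) → not eligible.
Paid Family Leave — service 739 days ≥ 1 year (≈365 days) ✓; 40 hrs/wk ≥ 15 ✓; rating 4 ≥ 3 ✓; not eligible for Commuter Stipend ✗ → not eligible.
Mental Health Benefit — status temporary ✗ (requires full-time, part-time, or seasonal) → not eligible.
Education Assistance — status temporary ✗ (requires part-time) → not eligible.
401(k) Plan — service 739 days ≥ 2 months (≈60 days) ✓; grade G1 < G5 ✗ → not eligible.
Internet Stipend — status temporary ✓ (not excluded); service 739 days ≥ 1 month (≈30 days) ✓; 40 hrs/wk ≥ 30 ✓; age 23 ≥ 21 ✓ → eligible.
Dental Plan — status temporary ✗ (requires full-time) → not eligible.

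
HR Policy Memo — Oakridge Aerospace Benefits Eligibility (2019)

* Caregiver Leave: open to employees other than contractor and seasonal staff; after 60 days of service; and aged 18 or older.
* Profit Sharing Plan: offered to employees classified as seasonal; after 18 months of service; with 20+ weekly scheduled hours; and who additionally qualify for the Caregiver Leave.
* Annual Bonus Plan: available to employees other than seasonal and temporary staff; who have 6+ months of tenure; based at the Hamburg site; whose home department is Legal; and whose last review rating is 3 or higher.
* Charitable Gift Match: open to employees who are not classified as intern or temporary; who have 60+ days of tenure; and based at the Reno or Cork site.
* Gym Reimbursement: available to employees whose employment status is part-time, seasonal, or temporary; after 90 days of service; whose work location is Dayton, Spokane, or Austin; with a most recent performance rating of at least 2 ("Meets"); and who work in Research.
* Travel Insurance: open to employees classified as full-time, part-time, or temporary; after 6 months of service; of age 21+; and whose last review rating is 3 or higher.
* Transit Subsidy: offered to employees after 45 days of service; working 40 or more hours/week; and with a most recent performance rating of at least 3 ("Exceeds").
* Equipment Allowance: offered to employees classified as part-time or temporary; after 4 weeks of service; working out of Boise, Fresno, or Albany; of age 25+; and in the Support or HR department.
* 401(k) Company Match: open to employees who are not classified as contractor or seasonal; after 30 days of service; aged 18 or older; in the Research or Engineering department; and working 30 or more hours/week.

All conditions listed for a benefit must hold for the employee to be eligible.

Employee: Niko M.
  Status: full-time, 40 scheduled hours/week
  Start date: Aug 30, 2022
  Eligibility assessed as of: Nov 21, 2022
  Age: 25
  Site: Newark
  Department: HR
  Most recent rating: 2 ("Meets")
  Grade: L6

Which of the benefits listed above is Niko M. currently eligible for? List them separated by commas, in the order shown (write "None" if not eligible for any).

Caregiver Leave

Service from Aug 30, 2022 to Nov 21, 2022: 83 days.
Caregiver Leave — status full-time ✓ (not excluded); service 83 days ≥ 60 days ✓; age 25 ≥ 18 ✓ → eligible.
Profit Sharing Plan — status full-time ✗ (requires seasonal) → not eligible.
Annual Bonus Plan — status full-time ✓ (not excluded); service 83 days < 6 months (≈180 days) ✗ → not eligible.
Charitable Gift Match — status full-time ✓ (not excluded); service 83 days ≥ 60 days ✓; site Newark ✗ (not Reno or Cork) → not eligible.
Gym Reimbursement — status full-time ✗ (requires part-time, seasonal, or temporary) → not eligible.
Travel Insurance — status full-time ✓; service 83 days < 6 months (≈180 days) ✗ → not eligible.
Transit Subsidy — service 83 days ≥ 45 days ✓; 40 hrs/wk ≥ 40 ✓; rating 2 < 3 ✗ → not eligible.
Equipment Allowance — status full-time ✗ (requires part-time or temporary) → not eligible.
401(k) Company Match — status full-time ✓ (not excluded); service 83 days ≥ 30 days ✓; age 25 ≥ 18 ✓; dept HR ✗ → not eligible.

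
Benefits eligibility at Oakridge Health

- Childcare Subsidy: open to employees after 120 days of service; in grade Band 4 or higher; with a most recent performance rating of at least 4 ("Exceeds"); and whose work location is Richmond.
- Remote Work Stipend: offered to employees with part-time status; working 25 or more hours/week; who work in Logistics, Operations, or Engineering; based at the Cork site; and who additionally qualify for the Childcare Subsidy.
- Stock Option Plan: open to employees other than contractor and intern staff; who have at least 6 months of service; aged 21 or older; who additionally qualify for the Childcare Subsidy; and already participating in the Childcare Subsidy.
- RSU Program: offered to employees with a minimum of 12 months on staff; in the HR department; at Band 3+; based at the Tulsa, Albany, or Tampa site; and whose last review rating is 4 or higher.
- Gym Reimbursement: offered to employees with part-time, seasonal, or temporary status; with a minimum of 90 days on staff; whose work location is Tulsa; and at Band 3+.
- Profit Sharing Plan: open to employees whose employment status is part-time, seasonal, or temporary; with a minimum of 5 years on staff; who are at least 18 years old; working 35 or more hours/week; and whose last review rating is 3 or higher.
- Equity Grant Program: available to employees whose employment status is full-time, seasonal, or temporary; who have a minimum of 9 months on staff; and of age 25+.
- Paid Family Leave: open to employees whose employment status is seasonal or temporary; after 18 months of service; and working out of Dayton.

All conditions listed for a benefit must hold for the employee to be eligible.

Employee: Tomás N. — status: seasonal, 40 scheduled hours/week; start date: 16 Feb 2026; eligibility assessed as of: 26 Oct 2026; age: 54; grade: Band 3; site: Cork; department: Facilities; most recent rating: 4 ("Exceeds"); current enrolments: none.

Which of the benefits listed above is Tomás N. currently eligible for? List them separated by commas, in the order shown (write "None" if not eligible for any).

None

Service from 16 Feb 2026 to 26 Oct 2026: 252 days.
Childcare Subsidy — service 252 days ≥ 120 days ✓; grade Band 3 < Band 4 ✗ → not eligible.
Remote Work Stipend — status seasonal ✗ (requires part-time) → not eligible.
Stock Option Plan — status seasonal ✓ (not excluded); service 252 days ≥ 6 months (≈180 days) ✓; age 54 ≥ 21 ✓; not eligible for Childcare Subsidy ✗ → not eligible.
RSU Program — service 252 days < 12 months (≈360 days) ✗ → not eligible.
Gym Reimbursement — status seasonal ✓; service 252 days ≥ 90 days ✓; site Cork ✗ (not Tulsa) → not eligible.
Profit Sharing Plan — status seasonal ✓; service 252 days < 5 years (≈1825 days) ✗ → not eligible.
Equity Grant Program — status seasonal ✓; service 252 days < 9 months (≈270 days) ✗ → not eligible.
Paid Family Leave — status seasonal ✓; service 252 days < 18 months (≈540 days) ✗ → not eligible.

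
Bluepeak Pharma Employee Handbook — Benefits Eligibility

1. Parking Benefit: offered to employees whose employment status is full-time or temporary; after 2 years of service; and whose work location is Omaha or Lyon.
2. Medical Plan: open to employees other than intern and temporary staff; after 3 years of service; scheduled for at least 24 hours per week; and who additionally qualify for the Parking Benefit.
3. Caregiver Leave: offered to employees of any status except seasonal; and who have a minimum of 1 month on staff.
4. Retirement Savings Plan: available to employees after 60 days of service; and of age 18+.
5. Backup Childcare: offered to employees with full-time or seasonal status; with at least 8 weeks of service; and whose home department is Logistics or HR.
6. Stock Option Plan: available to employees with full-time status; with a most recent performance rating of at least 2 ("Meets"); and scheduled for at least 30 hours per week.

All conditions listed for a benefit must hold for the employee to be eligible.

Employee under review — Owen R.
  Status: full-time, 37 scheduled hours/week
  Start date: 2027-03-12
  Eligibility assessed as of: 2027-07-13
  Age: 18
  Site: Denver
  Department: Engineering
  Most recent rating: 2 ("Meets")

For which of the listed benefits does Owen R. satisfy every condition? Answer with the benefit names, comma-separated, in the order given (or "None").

Caregiver Leave, Retirement Savings Plan, Stock Option Plan

Service from 2027-03-12 to 2027-07-13: 123 days.
Parking Benefit — status full-time ✓; service 123 days < 2 years (≈730 days) ✗ → not eligible.
Medical Plan — status full-time ✓ (not excluded); service 123 days < 3 years (≈1095 days) ✗ → not eligible.
Caregiver Leave — status full-time ✓ (not excluded); service 123 days ≥ 1 month (≈30 days) ✓ → eligible.
Retirement Savings Plan — service 123 days ≥ 60 days ✓; age 18 ≥ 18 ✓ → eligible.
Backup Childcare — status full-time ✓; service 123 days ≥ 8 weeks (≈56 days) ✓; dept Engineering ✗ → not eligible.
Stock Option Plan — status full-time ✓; rating 2 ≥ 2 ✓; 37 hrs/wk ≥ 30 ✓ → eligible.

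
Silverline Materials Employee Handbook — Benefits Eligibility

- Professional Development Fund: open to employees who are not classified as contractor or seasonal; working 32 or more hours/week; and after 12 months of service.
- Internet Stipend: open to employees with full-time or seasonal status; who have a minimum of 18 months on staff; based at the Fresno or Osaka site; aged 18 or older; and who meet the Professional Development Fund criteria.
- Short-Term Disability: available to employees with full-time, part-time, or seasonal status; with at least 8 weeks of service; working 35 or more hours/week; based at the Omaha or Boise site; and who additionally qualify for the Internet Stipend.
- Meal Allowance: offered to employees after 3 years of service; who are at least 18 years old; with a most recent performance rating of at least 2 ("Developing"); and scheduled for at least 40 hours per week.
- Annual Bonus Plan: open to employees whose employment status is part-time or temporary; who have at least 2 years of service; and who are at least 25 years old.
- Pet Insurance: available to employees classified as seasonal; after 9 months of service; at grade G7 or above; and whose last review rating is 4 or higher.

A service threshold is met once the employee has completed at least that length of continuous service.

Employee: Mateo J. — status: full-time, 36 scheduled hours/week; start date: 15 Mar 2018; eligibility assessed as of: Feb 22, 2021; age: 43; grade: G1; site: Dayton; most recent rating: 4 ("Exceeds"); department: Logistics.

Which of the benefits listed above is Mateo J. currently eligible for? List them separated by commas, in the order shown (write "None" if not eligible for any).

Service from 15 Mar 2018 to Feb 22, 2021: 1075 days.
Professional Development Fund — status full-time ✓ (not excluded); 36 hrs/wk ≥ 32 ✓; service 1075 days ≥ 12 months (≈360 days) ✓ → eligible.
Internet Stipend — status full-time ✓; service 1075 days ≥ 18 months (≈540 days) ✓; site Dayton ✗ (not Fresno or Osaka) → not eligible.
Short-Term Disability — status full-time ✓; service 1075 days ≥ 8 weeks (≈56 days) ✓; 36 hrs/wk ≥ 35 ✓; site Dayton ✗ (not Omaha or Boise) → not eligible.
Meal Allowance — service 1075 days < 3 years (≈1095 days) ✗ → not eligible.
Annual Bonus Plan — status full-time ✗ (requires part-time or temporary) → not eligible.
Pet Insurance — status full-time ✗ (requires seasonal) → not eligible.

Professional Development Fund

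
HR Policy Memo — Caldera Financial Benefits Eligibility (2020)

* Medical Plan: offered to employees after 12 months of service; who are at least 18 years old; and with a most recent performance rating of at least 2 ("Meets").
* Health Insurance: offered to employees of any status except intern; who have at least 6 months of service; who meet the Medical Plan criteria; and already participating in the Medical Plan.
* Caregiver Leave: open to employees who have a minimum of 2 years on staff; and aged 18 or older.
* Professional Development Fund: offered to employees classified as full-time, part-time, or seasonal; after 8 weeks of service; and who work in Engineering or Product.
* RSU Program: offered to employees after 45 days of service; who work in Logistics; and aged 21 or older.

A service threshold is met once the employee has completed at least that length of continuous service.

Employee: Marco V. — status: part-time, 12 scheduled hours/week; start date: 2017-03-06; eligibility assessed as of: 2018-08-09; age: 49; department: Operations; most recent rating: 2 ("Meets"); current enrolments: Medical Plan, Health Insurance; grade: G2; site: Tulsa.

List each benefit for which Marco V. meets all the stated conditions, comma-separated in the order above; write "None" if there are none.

Service from 2017-03-06 to 2018-08-09: 521 days.
Medical Plan — service 521 days ≥ 12 months (≈360 days) ✓; age 49 ≥ 18 ✓; rating 2 ≥ 2 ✓ → eligible.
Health Insurance — status part-time ✓ (not excluded); service 521 days ≥ 6 months (≈180 days) ✓; eligible for Medical Plan ✓; enrolled in Medical Plan ✓ → eligible.
Caregiver Leave — service 521 days < 2 years (≈730 days) ✗ → not eligible.
Professional Development Fund — status part-time ✓; service 521 days ≥ 8 weeks (≈56 days) ✓; dept Operations ✗ → not eligible.
RSU Program — service 521 days ≥ 45 days ✓; dept Operations ✗ → not eligible.

Medical Plan, Health Insurance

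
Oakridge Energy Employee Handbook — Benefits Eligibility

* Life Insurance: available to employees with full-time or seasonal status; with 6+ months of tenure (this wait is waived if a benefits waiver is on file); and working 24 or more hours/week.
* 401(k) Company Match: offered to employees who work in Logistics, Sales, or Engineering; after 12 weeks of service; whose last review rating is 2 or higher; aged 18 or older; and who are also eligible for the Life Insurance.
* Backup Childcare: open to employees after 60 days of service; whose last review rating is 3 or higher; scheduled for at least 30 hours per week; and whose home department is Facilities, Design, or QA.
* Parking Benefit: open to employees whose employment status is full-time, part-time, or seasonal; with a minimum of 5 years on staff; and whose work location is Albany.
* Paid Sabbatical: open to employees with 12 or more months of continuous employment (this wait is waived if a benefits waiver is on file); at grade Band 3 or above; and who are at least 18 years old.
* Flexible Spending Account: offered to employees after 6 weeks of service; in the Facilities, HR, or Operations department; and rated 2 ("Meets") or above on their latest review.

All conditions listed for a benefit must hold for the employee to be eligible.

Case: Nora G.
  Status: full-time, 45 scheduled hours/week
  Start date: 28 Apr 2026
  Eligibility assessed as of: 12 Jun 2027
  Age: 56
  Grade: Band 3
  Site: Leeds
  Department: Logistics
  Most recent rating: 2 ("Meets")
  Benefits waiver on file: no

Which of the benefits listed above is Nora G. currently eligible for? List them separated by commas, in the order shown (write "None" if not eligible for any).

Life Insurance, 401(k) Company Match, Paid Sabbatical

Service from 28 Apr 2026 to 12 Jun 2027: 410 days.
Life Insurance — status full-time ✓; no waiver, service 410 days ≥ 6 months (≈180 days) ✓; 45 hrs/wk ≥ 24 ✓ → eligible.
401(k) Company Match — dept Logistics ✓; service 410 days ≥ 12 weeks (≈84 days) ✓; rating 2 ≥ 2 ✓; age 56 ≥ 18 ✓; eligible for Life Insurance ✓ → eligible.
Backup Childcare — service 410 days ≥ 60 days ✓; rating 2 < 3 ✗ → not eligible.
Parking Benefit — status full-time ✓; service 410 days < 5 years (≈1825 days) ✗ → not eligible.
Paid Sabbatical — no waiver, service 410 days ≥ 12 months (≈360 days) ✓; grade Band 3 ≥ Band 3 ✓; age 56 ≥ 18 ✓ → eligible.
Flexible Spending Account — service 410 days ≥ 6 weeks (≈42 days) ✓; dept Logistics ✗ → not eligible.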